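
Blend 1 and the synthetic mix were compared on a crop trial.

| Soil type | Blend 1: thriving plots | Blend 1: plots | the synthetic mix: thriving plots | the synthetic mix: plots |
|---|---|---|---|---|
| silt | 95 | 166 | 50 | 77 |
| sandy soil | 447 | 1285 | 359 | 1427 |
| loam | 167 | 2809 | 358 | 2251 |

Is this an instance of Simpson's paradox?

Silt: Blend 1 95/166 = 57.2%, the synthetic mix 50/77 = 64.9% → the synthetic mix
Sandy soil: Blend 1 447/1285 = 34.8%, the synthetic mix 359/1427 = 25.2% → Blend 1
Loam: Blend 1 167/2809 = 5.9%, the synthetic mix 358/2251 = 15.9% → the synthetic mix
Overall: Blend 1 709/4260 = 16.6%, the synthetic mix 767/3755 = 20.4% → the synthetic mix
Neither sweeps: Blend 1 wins 1 of 3 groups, the synthetic mix wins 2. The synthetic mix wins overall but not every group — no Simpson reversal.

No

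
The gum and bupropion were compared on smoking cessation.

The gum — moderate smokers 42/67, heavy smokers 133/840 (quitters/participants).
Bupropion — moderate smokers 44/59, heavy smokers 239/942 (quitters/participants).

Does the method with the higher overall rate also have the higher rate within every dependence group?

Moderate smokers: the gum 42/67 = 62.7%, bupropion 44/59 = 74.6% → bupropion
Heavy smokers: the gum 133/840 = 15.8%, bupropion 239/942 = 25.4% → bupropion
Overall: the gum 175/907 = 19.3%, bupropion 283/1001 = 28.3% → bupropion
Bupropion wins overall and in every dependence group — no reversal.

Yes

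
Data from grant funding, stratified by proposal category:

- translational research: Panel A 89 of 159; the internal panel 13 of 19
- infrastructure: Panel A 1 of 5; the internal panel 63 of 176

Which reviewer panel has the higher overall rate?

Panel A

Translational research: Panel A 89/159 = 56.0%, the internal panel 13/19 = 68.4% → the internal panel
Infrastructure: Panel A 1/5 = 20.0%, the internal panel 63/176 = 35.8% → the internal panel
Overall: Panel A 90/164 = 54.9%, the internal panel 76/195 = 39.0% → Panel A
(The internal panel wins every proposal group but Panel A wins overall — the internal panel's proposals skew toward the low-rate infrastructure group.)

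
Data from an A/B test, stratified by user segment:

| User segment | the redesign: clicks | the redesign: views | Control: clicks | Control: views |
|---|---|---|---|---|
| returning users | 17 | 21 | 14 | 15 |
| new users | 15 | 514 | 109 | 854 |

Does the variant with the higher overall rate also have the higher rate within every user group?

Yes

Returning users: the redesign 17/21 = 81.0%, Control 14/15 = 93.3% → Control
New users: the redesign 15/514 = 2.9%, Control 109/854 = 12.8% → Control
Overall: the redesign 32/535 = 6.0%, Control 123/869 = 14.2% → Control
Control wins overall and in every user group — no reversal.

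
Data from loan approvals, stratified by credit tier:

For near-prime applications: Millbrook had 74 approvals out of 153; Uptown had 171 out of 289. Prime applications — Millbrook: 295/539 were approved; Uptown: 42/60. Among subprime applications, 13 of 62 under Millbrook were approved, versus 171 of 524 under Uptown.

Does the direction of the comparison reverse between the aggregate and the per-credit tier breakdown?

Near-prime: Millbrook 74/153 = 48.4%, Uptown 171/289 = 59.2% → Uptown
Prime: Millbrook 295/539 = 54.7%, Uptown 42/60 = 70.0% → Uptown
Subprime: Millbrook 13/62 = 21.0%, Uptown 171/524 = 32.6% → Uptown
Overall: Millbrook 382/754 = 50.7%, Uptown 384/873 = 44.0% → Millbrook
Uptown wins each credit group but Millbrook wins overall — the comparison reverses. Uptown's applications skew toward subprime, which has a lower base rate.

Yes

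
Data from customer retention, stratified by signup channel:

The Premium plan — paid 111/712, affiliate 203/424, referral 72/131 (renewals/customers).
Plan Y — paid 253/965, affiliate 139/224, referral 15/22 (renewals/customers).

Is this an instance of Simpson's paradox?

No

Paid: the Premium plan 111/712 = 15.6%, Plan Y 253/965 = 26.2% → Plan Y
Affiliate: the Premium plan 203/424 = 47.9%, Plan Y 139/224 = 62.1% → Plan Y
Referral: the Premium plan 72/131 = 55.0%, Plan Y 15/22 = 68.2% → Plan Y
Overall: the Premium plan 386/1267 = 30.5%, Plan Y 407/1211 = 33.6% → Plan Y
Plan Y wins overall and in every signup group — no reversal.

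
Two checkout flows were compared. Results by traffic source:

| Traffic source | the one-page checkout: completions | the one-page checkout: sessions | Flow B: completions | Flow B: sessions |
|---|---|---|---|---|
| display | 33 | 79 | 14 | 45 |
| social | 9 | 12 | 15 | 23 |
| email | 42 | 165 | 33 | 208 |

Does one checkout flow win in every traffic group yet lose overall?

Display: the one-page checkout 33/79 = 41.8%, Flow B 14/45 = 31.1% → the one-page checkout
Social: the one-page checkout 9/12 = 75.0%, Flow B 15/23 = 65.2% → the one-page checkout
Email: the one-page checkout 42/165 = 25.5%, Flow B 33/208 = 15.9% → the one-page checkout
Overall: the one-page checkout 84/256 = 32.8%, Flow B 62/276 = 22.5% → the one-page checkout
The one-page checkout wins overall and in every traffic group — no reversal.

No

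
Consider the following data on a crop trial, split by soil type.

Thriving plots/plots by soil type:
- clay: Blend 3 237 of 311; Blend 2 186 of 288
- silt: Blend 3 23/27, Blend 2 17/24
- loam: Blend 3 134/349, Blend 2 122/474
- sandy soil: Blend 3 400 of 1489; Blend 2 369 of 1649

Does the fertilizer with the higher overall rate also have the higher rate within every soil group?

Yes

Clay: Blend 3 237/311 = 76.2%, Blend 2 186/288 = 64.6% → Blend 3
Silt: Blend 3 23/27 = 85.2%, Blend 2 17/24 = 70.8% → Blend 3
Loam: Blend 3 134/349 = 38.4%, Blend 2 122/474 = 25.7% → Blend 3
Sandy soil: Blend 3 400/1489 = 26.9%, Blend 2 369/1649 = 22.4% → Blend 3
Overall: Blend 3 794/2176 = 36.5%, Blend 2 694/2435 = 28.5% → Blend 3
Blend 3 wins overall and in every soil group — no reversal.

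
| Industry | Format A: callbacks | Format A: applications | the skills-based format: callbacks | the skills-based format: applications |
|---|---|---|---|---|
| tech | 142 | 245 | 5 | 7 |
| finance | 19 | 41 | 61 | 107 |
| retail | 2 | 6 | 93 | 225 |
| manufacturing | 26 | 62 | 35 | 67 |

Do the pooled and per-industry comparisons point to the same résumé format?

Tech: Format A 142/245 = 58.0%, the skills-based format 5/7 = 71.4% → the skills-based format
Finance: Format A 19/41 = 46.3%, the skills-based format 61/107 = 57.0% → the skills-based format
Retail: Format A 2/6 = 33.3%, the skills-based format 93/225 = 41.3% → the skills-based format
Manufacturing: Format A 26/62 = 41.9%, the skills-based format 35/67 = 52.2% → the skills-based format
Overall: Format A 189/354 = 53.4%, the skills-based format 194/406 = 47.8% → Format A
The skills-based format wins each industry group but Format A wins overall — the comparison reverses. The skills-based format's applications skew toward retail, which has a lower base rate.

No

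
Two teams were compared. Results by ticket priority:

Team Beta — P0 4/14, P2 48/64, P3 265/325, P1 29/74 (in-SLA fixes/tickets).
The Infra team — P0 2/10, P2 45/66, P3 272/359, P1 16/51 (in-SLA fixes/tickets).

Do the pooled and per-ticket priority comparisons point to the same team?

Yes

P0: Team Beta 4/14 = 28.6%, the Infra team 2/10 = 20.0% → Team Beta
P2: Team Beta 48/64 = 75.0%, the Infra team 45/66 = 68.2% → Team Beta
P3: Team Beta 265/325 = 81.5%, the Infra team 272/359 = 75.8% → Team Beta
P1: Team Beta 29/74 = 39.2%, the Infra team 16/51 = 31.4% → Team Beta
Overall: Team Beta 346/477 = 72.5%, the Infra team 335/486 = 68.9% → Team Beta
Team Beta wins overall and in every ticket group — no reversal.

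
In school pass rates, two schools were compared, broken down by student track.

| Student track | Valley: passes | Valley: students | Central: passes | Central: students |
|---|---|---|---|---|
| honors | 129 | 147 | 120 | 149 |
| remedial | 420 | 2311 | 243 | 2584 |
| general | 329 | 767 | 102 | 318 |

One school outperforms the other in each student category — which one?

Valley

Honors: Valley 129/147 = 87.8%, Central 120/149 = 80.5% → Valley
Remedial: Valley 420/2311 = 18.2%, Central 243/2584 = 9.4% → Valley
General: Valley 329/767 = 42.9%, Central 102/318 = 32.1% → Valley
Valley has the higher rate in all 3 groups.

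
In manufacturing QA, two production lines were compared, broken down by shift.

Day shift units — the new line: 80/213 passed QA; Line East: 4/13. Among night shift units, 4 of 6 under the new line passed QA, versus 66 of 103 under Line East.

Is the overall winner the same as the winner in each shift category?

Day shift: the new line 80/213 = 37.6%, Line East 4/13 = 30.8% → the new line
Night shift: the new line 4/6 = 66.7%, Line East 66/103 = 64.1% → the new line
Overall: the new line 84/219 = 38.4%, Line East 70/116 = 60.3% → Line East
The new line wins each shift group but Line East wins overall — the comparison reverses. The new line's units skew toward day shift, which has a lower base rate.

No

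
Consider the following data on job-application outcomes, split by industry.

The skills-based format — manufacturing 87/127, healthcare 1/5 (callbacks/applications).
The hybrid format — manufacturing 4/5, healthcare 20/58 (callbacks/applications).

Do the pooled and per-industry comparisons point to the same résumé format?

No

Manufacturing: the skills-based format 87/127 = 68.5%, the hybrid format 4/5 = 80.0% → the hybrid format
Healthcare: the skills-based format 1/5 = 20.0%, the hybrid format 20/58 = 34.5% → the hybrid format
Overall: the skills-based format 88/132 = 66.7%, the hybrid format 24/63 = 38.1% → the skills-based format
The hybrid format wins each industry group but the skills-based format wins overall — the comparison reverses. The hybrid format's applications skew toward healthcare, which has a lower base rate.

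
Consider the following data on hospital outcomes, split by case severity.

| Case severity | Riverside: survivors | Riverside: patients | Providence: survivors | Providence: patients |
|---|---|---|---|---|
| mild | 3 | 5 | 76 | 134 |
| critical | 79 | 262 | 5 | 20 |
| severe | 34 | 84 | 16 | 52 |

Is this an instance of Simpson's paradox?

Yes

Mild: Riverside 3/5 = 60.0%, Providence 76/134 = 56.7% → Riverside
Critical: Riverside 79/262 = 30.2%, Providence 5/20 = 25.0% → Riverside
Severe: Riverside 34/84 = 40.5%, Providence 16/52 = 30.8% → Riverside
Overall: Riverside 116/351 = 33.0%, Providence 97/206 = 47.1% → Providence
Riverside wins each case group but Providence wins overall — the comparison reverses. Riverside's patients skew toward critical, which has a lower base rate.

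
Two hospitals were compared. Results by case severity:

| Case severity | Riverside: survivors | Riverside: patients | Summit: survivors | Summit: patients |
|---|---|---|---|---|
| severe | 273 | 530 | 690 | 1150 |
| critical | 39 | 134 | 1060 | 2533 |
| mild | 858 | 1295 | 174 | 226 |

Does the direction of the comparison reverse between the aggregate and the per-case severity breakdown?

Yes

Severe: Riverside 273/530 = 51.5%, Summit 690/1150 = 60.0% → Summit
Critical: Riverside 39/134 = 29.1%, Summit 1060/2533 = 41.8% → Summit
Mild: Riverside 858/1295 = 66.3%, Summit 174/226 = 77.0% → Summit
Overall: Riverside 1170/1959 = 59.7%, Summit 1924/3909 = 49.2% → Riverside
Summit wins each case group but Riverside wins overall — the comparison reverses. Summit's patients skew toward critical, which has a lower base rate.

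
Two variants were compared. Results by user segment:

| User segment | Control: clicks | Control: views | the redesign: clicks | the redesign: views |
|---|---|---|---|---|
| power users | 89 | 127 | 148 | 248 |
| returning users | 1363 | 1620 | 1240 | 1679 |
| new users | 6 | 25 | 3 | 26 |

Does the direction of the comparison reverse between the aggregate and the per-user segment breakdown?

No

Power users: Control 89/127 = 70.1%, the redesign 148/248 = 59.7% → Control
Returning users: Control 1363/1620 = 84.1%, the redesign 1240/1679 = 73.9% → Control
New users: Control 6/25 = 24.0%, the redesign 3/26 = 11.5% → Control
Overall: Control 1458/1772 = 82.3%, the redesign 1391/1953 = 71.2% → Control
Control wins overall and in every user group — no reversal.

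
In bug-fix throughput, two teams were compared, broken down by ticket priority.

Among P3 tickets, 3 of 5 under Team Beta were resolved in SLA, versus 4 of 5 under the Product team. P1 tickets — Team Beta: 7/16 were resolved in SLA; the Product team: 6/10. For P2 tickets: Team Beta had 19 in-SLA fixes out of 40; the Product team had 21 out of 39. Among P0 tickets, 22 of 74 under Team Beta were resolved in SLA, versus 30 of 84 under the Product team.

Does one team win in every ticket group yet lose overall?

No

P3: Team Beta 3/5 = 60.0%, the Product team 4/5 = 80.0% → the Product team
P1: Team Beta 7/16 = 43.8%, the Product team 6/10 = 60.0% → the Product team
P2: Team Beta 19/40 = 47.5%, the Product team 21/39 = 53.8% → the Product team
P0: Team Beta 22/74 = 29.7%, the Product team 30/84 = 35.7% → the Product team
Overall: Team Beta 51/135 = 37.8%, the Product team 61/138 = 44.2% → the Product team
The Product team wins overall and in every ticket group — no reversal.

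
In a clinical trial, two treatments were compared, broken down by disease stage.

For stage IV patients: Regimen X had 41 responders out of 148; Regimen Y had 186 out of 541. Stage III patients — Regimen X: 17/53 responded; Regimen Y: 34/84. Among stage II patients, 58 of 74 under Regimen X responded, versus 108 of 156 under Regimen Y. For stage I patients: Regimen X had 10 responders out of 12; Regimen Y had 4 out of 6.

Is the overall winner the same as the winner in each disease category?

No

Stage IV: Regimen X 41/148 = 27.7%, Regimen Y 186/541 = 34.4% → Regimen Y
Stage III: Regimen X 17/53 = 32.1%, Regimen Y 34/84 = 40.5% → Regimen Y
Stage II: Regimen X 58/74 = 78.4%, Regimen Y 108/156 = 69.2% → Regimen X
Stage I: Regimen X 10/12 = 83.3%, Regimen Y 4/6 = 66.7% → Regimen X
Overall: Regimen X 126/287 = 43.9%, Regimen Y 332/787 = 42.2% → Regimen X
Neither sweeps: Regimen X wins 2 of 4 groups, Regimen Y wins 2. Regimen X wins overall but not every group — no Simpson reversal.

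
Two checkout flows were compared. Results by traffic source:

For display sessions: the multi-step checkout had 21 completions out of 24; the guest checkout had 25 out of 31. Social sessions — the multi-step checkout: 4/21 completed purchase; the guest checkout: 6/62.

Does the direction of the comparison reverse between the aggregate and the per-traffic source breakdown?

No

Display: the multi-step checkout 21/24 = 87.5%, the guest checkout 25/31 = 80.6% → the multi-step checkout
Social: the multi-step checkout 4/21 = 19.0%, the guest checkout 6/62 = 9.7% → the multi-step checkout
Overall: the multi-step checkout 25/45 = 55.6%, the guest checkout 31/93 = 33.3% → the multi-step checkout
The multi-step checkout wins overall and in every traffic group — no reversal.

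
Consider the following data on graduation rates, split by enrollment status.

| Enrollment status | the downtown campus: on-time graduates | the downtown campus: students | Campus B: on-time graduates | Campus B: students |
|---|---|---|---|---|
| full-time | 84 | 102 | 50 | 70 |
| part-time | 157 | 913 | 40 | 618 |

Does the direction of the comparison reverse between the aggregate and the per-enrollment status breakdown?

No

Full-time: the downtown campus 84/102 = 82.4%, Campus B 50/70 = 71.4% → the downtown campus
Part-time: the downtown campus 157/913 = 17.2%, Campus B 40/618 = 6.5% → the downtown campus
Overall: the downtown campus 241/1015 = 23.7%, Campus B 90/688 = 13.1% → the downtown campus
The downtown campus wins overall and in every enrollment group — no reversal.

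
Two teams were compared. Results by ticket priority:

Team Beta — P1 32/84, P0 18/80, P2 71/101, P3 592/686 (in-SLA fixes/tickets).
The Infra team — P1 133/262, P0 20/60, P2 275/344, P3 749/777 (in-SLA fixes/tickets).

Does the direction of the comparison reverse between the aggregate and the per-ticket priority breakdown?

No

P1: Team Beta 32/84 = 38.1%, the Infra team 133/262 = 50.8% → the Infra team
P0: Team Beta 18/80 = 22.5%, the Infra team 20/60 = 33.3% → the Infra team
P2: Team Beta 71/101 = 70.3%, the Infra team 275/344 = 79.9% → the Infra team
P3: Team Beta 592/686 = 86.3%, the Infra team 749/777 = 96.4% → the Infra team
Overall: Team Beta 713/951 = 75.0%, the Infra team 1177/1443 = 81.6% → the Infra team
The Infra team wins overall and in every ticket group — no reversal.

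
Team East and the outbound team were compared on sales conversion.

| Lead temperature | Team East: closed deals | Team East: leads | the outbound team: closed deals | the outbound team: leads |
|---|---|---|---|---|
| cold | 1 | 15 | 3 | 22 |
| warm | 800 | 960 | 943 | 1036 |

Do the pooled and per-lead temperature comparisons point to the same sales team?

Yes

Cold: Team East 1/15 = 6.7%, the outbound team 3/22 = 13.6% → the outbound team
Warm: Team East 800/960 = 83.3%, the outbound team 943/1036 = 91.0% → the outbound team
Overall: Team East 801/975 = 82.2%, the outbound team 946/1058 = 89.4% → the outbound team
The outbound team wins overall and in every lead group — no reversal.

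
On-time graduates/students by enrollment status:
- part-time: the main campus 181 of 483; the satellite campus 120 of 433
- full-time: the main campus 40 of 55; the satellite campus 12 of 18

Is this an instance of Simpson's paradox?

No

Part-time: the main campus 181/483 = 37.5%, the satellite campus 120/433 = 27.7% → the main campus
Full-time: the main campus 40/55 = 72.7%, the satellite campus 12/18 = 66.7% → the main campus
Overall: the main campus 221/538 = 41.1%, the satellite campus 132/451 = 29.3% → the main campus
The main campus wins overall and in every enrollment group — no reversal.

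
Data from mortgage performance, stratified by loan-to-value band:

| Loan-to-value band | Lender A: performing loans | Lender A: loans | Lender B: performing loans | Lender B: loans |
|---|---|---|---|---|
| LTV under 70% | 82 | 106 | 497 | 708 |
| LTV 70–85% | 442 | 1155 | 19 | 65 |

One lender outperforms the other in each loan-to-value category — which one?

Lender A

LTV under 70%: Lender A 82/106 = 77.4%, Lender B 497/708 = 70.2% → Lender A
LTV 70–85%: Lender A 442/1155 = 38.3%, Lender B 19/65 = 29.2% → Lender A
Lender A has the higher rate in both groups.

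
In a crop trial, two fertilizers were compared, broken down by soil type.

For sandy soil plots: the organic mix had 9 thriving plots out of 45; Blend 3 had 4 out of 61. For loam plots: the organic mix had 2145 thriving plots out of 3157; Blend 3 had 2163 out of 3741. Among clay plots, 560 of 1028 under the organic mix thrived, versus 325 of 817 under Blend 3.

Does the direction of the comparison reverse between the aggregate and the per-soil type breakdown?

No

Sandy soil: the organic mix 9/45 = 20.0%, Blend 3 4/61 = 6.6% → the organic mix
Loam: the organic mix 2145/3157 = 67.9%, Blend 3 2163/3741 = 57.8% → the organic mix
Clay: the organic mix 560/1028 = 54.5%, Blend 3 325/817 = 39.8% → the organic mix
Overall: the organic mix 2714/4230 = 64.2%, Blend 3 2492/4619 = 54.0% → the organic mix
The organic mix wins overall and in every soil group — no reversal.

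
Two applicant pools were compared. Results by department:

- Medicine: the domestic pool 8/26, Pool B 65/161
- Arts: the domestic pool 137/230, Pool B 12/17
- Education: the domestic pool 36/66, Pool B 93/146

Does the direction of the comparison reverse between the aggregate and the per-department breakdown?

Yes

Medicine: the domestic pool 8/26 = 30.8%, Pool B 65/161 = 40.4% → Pool B
Arts: the domestic pool 137/230 = 59.6%, Pool B 12/17 = 70.6% → Pool B
Education: the domestic pool 36/66 = 54.5%, Pool B 93/146 = 63.7% → Pool B
Overall: the domestic pool 181/322 = 56.2%, Pool B 170/324 = 52.5% → the domestic pool
Pool B wins each department group but the domestic pool wins overall — the comparison reverses. Pool B's applicants skew toward Medicine, which has a lower base rate.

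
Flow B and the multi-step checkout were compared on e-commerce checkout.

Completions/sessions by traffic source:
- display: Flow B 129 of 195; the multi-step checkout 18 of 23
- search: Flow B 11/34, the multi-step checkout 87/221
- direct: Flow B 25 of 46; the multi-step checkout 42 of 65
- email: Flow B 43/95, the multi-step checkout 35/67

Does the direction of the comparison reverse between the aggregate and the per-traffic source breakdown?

Yes

Display: Flow B 129/195 = 66.2%, the multi-step checkout 18/23 = 78.3% → the multi-step checkout
Search: Flow B 11/34 = 32.4%, the multi-step checkout 87/221 = 39.4% → the multi-step checkout
Direct: Flow B 25/46 = 54.3%, the multi-step checkout 42/65 = 64.6% → the multi-step checkout
Email: Flow B 43/95 = 45.3%, the multi-step checkout 35/67 = 52.2% → the multi-step checkout
Overall: Flow B 208/370 = 56.2%, the multi-step checkout 182/376 = 48.4% → Flow B
The multi-step checkout wins each traffic group but Flow B wins overall — the comparison reverses. The multi-step checkout's sessions skew toward search, which has a lower base rate.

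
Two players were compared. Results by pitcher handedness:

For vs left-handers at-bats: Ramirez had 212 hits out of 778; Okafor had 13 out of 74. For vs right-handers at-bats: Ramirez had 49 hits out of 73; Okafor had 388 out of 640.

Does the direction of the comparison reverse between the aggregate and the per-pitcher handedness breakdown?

Yes

Vs left-handers: Ramirez 212/778 = 27.2%, Okafor 13/74 = 17.6% → Ramirez
Vs right-handers: Ramirez 49/73 = 67.1%, Okafor 388/640 = 60.6% → Ramirez
Overall: Ramirez 261/851 = 30.7%, Okafor 401/714 = 56.2% → Okafor
Ramirez wins each pitcher group but Okafor wins overall — the comparison reverses. Ramirez's at-bats skew toward vs left-handers, which has a lower base rate.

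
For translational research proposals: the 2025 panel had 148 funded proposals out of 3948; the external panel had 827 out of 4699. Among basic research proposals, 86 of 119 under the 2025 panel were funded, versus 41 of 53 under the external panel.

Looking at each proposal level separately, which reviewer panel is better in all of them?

the external panel

Translational research: the 2025 panel 148/3948 = 3.7%, the external panel 827/4699 = 17.6% → the external panel
Basic research: the 2025 panel 86/119 = 72.3%, the external panel 41/53 = 77.4% → the external panel
The external panel has the higher rate in both groups.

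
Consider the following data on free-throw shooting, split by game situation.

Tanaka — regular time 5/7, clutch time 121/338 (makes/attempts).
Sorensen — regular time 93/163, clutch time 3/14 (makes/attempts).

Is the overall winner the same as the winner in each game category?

No

Regular time: Tanaka 5/7 = 71.4%, Sorensen 93/163 = 57.1% → Tanaka
Clutch time: Tanaka 121/338 = 35.8%, Sorensen 3/14 = 21.4% → Tanaka
Overall: Tanaka 126/345 = 36.5%, Sorensen 96/177 = 54.2% → Sorensen
Tanaka wins each game group but Sorensen wins overall — the comparison reverses. Tanaka's attempts skew toward clutch time, which has a lower base rate.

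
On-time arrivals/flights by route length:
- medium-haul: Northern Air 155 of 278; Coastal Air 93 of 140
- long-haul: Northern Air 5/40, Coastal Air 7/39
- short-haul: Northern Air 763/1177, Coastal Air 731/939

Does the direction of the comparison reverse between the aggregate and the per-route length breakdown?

No

Medium-haul: Northern Air 155/278 = 55.8%, Coastal Air 93/140 = 66.4% → Coastal Air
Long-haul: Northern Air 5/40 = 12.5%, Coastal Air 7/39 = 17.9% → Coastal Air
Short-haul: Northern Air 763/1177 = 64.8%, Coastal Air 731/939 = 77.8% → Coastal Air
Overall: Northern Air 923/1495 = 61.7%, Coastal Air 831/1118 = 74.3% → Coastal Air
Coastal Air wins overall and in every route group — no reversal.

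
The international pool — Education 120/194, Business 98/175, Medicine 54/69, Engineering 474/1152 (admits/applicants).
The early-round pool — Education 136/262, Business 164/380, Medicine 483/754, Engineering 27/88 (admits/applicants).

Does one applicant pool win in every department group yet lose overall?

Education: the international pool 120/194 = 61.9%, the early-round pool 136/262 = 51.9% → the international pool
Business: the international pool 98/175 = 56.0%, the early-round pool 164/380 = 43.2% → the international pool
Medicine: the international pool 54/69 = 78.3%, the early-round pool 483/754 = 64.1% → the international pool
Engineering: the international pool 474/1152 = 41.1%, the early-round pool 27/88 = 30.7% → the international pool
Overall: the international pool 746/1590 = 46.9%, the early-round pool 810/1484 = 54.6% → the early-round pool
The international pool wins each department group but the early-round pool wins overall — the comparison reverses. The international pool's applicants skew toward Engineering, which has a lower base rate.

Yes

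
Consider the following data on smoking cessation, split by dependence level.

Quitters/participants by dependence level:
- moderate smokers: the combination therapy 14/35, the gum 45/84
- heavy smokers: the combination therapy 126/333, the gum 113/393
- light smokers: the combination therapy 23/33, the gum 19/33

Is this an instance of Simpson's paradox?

No

Moderate smokers: the combination therapy 14/35 = 40.0%, the gum 45/84 = 53.6% → the gum
Heavy smokers: the combination therapy 126/333 = 37.8%, the gum 113/393 = 28.8% → the combination therapy
Light smokers: the combination therapy 23/33 = 69.7%, the gum 19/33 = 57.6% → the combination therapy
Overall: the combination therapy 163/401 = 40.6%, the gum 177/510 = 34.7% → the combination therapy
Neither sweeps: the combination therapy wins 2 of 3 groups, the gum wins 1. The combination therapy wins overall but not every group — no Simpson reversal.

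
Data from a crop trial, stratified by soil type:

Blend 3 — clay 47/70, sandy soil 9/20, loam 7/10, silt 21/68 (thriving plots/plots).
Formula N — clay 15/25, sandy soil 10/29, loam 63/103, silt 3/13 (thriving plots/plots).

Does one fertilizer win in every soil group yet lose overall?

Clay: Blend 3 47/70 = 67.1%, Formula N 15/25 = 60.0% → Blend 3
Sandy soil: Blend 3 9/20 = 45.0%, Formula N 10/29 = 34.5% → Blend 3
Loam: Blend 3 7/10 = 70.0%, Formula N 63/103 = 61.2% → Blend 3
Silt: Blend 3 21/68 = 30.9%, Formula N 3/13 = 23.1% → Blend 3
Overall: Blend 3 84/168 = 50.0%, Formula N 91/170 = 53.5% → Formula N
Blend 3 wins each soil group but Formula N wins overall — the comparison reverses. Blend 3's plots skew toward silt, which has a lower base rate.

Yes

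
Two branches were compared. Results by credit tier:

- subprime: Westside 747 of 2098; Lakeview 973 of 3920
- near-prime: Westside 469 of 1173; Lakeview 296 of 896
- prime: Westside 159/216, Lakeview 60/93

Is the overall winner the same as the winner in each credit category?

Subprime: Westside 747/2098 = 35.6%, Lakeview 973/3920 = 24.8% → Westside
Near-prime: Westside 469/1173 = 40.0%, Lakeview 296/896 = 33.0% → Westside
Prime: Westside 159/216 = 73.6%, Lakeview 60/93 = 64.5% → Westside
Overall: Westside 1375/3487 = 39.4%, Lakeview 1329/4909 = 27.1% → Westside
Westside wins overall and in every credit group — no reversal.

Yes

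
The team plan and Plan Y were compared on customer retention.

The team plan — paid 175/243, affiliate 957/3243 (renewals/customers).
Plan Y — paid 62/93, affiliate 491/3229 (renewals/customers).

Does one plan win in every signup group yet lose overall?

No

Paid: the team plan 175/243 = 72.0%, Plan Y 62/93 = 66.7% → the team plan
Affiliate: the team plan 957/3243 = 29.5%, Plan Y 491/3229 = 15.2% → the team plan
Overall: the team plan 1132/3486 = 32.5%, Plan Y 553/3322 = 16.6% → the team plan
The team plan wins overall and in every signup group — no reversal.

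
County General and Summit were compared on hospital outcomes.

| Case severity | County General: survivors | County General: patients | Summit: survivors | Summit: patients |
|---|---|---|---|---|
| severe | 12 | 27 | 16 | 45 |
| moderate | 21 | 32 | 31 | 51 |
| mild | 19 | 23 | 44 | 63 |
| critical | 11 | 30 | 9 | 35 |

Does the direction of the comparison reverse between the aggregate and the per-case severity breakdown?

Severe: County General 12/27 = 44.4%, Summit 16/45 = 35.6% → County General
Moderate: County General 21/32 = 65.6%, Summit 31/51 = 60.8% → County General
Mild: County General 19/23 = 82.6%, Summit 44/63 = 69.8% → County General
Critical: County General 11/30 = 36.7%, Summit 9/35 = 25.7% → County General
Overall: County General 63/112 = 56.2%, Summit 100/194 = 51.5% → County General
County General wins overall and in every case group — no reversal.

No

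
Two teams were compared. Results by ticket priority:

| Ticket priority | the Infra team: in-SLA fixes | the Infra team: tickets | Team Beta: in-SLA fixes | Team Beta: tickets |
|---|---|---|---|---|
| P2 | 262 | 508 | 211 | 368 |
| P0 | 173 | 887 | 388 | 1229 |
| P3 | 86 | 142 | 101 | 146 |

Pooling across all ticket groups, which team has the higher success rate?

Team Beta

P2: the Infra team 262/508 = 51.6%, Team Beta 211/368 = 57.3% → Team Beta
P0: the Infra team 173/887 = 19.5%, Team Beta 388/1229 = 31.6% → Team Beta
P3: the Infra team 86/142 = 60.6%, Team Beta 101/146 = 69.2% → Team Beta
Overall: the Infra team 521/1537 = 33.9%, Team Beta 700/1743 = 40.2% → Team Beta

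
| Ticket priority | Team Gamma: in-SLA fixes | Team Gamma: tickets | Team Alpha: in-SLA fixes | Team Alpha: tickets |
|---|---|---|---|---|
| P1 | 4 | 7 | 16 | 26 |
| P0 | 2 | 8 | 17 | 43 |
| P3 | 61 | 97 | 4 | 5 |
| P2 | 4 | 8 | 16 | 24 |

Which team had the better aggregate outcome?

P1: Team Gamma 4/7 = 57.1%, Team Alpha 16/26 = 61.5% → Team Alpha
P0: Team Gamma 2/8 = 25.0%, Team Alpha 17/43 = 39.5% → Team Alpha
P3: Team Gamma 61/97 = 62.9%, Team Alpha 4/5 = 80.0% → Team Alpha
P2: Team Gamma 4/8 = 50.0%, Team Alpha 16/24 = 66.7% → Team Alpha
Overall: Team Gamma 71/120 = 59.2%, Team Alpha 53/98 = 54.1% → Team Gamma
(Team Alpha wins every ticket group but Team Gamma wins overall — Team Alpha's tickets skew toward the low-rate P0 group.)

Team Gamma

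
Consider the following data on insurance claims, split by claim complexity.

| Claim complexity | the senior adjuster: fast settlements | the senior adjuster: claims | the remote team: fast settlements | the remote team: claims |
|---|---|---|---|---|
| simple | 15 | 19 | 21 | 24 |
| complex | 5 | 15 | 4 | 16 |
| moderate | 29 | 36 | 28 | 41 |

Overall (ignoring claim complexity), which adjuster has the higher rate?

the senior adjuster

Simple: the senior adjuster 15/19 = 78.9%, the remote team 21/24 = 87.5% → the remote team
Complex: the senior adjuster 5/15 = 33.3%, the remote team 4/16 = 25.0% → the senior adjuster
Moderate: the senior adjuster 29/36 = 80.6%, the remote team 28/41 = 68.3% → the senior adjuster
Overall: the senior adjuster 49/70 = 70.0%, the remote team 53/81 = 65.4% → the senior adjuster
(Neither sweeps every claim group, but the senior adjuster has the higher pooled rate.)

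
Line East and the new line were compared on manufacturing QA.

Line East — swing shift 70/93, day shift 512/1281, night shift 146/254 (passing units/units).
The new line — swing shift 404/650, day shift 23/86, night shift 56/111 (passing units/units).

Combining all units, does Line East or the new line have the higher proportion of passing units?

the new line

Swing shift: Line East 70/93 = 75.3%, the new line 404/650 = 62.2% → Line East
Day shift: Line East 512/1281 = 40.0%, the new line 23/86 = 26.7% → Line East
Night shift: Line East 146/254 = 57.5%, the new line 56/111 = 50.5% → Line East
Overall: Line East 728/1628 = 44.7%, the new line 483/847 = 57.0% → the new line
(Line East wins every shift group but the new line wins overall — Line East's units skew toward the low-rate day shift group.)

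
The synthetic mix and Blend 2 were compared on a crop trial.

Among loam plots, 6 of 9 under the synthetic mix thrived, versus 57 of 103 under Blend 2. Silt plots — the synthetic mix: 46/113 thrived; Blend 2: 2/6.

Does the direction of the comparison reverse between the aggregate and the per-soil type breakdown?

Loam: the synthetic mix 6/9 = 66.7%, Blend 2 57/103 = 55.3% → the synthetic mix
Silt: the synthetic mix 46/113 = 40.7%, Blend 2 2/6 = 33.3% → the synthetic mix
Overall: the synthetic mix 52/122 = 42.6%, Blend 2 59/109 = 54.1% → Blend 2
The synthetic mix wins each soil group but Blend 2 wins overall — the comparison reverses. The synthetic mix's plots skew toward silt, which has a lower base rate.

Yes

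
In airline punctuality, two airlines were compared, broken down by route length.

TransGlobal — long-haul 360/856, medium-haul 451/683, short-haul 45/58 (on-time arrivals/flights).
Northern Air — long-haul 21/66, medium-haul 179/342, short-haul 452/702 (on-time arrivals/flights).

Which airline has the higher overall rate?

Long-haul: TransGlobal 360/856 = 42.1%, Northern Air 21/66 = 31.8% → TransGlobal
Medium-haul: TransGlobal 451/683 = 66.0%, Northern Air 179/342 = 52.3% → TransGlobal
Short-haul: TransGlobal 45/58 = 77.6%, Northern Air 452/702 = 64.4% → TransGlobal
Overall: TransGlobal 856/1597 = 53.6%, Northern Air 652/1110 = 58.7% → Northern Air
(TransGlobal wins every route group but Northern Air wins overall — TransGlobal's flights skew toward the low-rate long-haul group.)

Northern Air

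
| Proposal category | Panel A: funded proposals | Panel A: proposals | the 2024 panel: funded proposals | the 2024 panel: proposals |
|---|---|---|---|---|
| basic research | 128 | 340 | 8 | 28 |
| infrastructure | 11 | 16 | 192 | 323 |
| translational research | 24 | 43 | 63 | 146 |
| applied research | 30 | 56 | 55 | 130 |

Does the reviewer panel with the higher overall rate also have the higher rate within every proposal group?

No

Basic research: Panel A 128/340 = 37.6%, the 2024 panel 8/28 = 28.6% → Panel A
Infrastructure: Panel A 11/16 = 68.8%, the 2024 panel 192/323 = 59.4% → Panel A
Translational research: Panel A 24/43 = 55.8%, the 2024 panel 63/146 = 43.2% → Panel A
Applied research: Panel A 30/56 = 53.6%, the 2024 panel 55/130 = 42.3% → Panel A
Overall: Panel A 193/455 = 42.4%, the 2024 panel 318/627 = 50.7% → the 2024 panel
Panel A wins each proposal group but the 2024 panel wins overall — the comparison reverses. Panel A's proposals skew toward basic research, which has a lower base rate.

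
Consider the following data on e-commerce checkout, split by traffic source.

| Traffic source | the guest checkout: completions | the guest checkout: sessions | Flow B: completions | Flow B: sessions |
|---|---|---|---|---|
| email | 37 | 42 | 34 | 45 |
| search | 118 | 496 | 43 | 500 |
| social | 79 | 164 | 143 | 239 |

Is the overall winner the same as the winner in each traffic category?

No

Email: the guest checkout 37/42 = 88.1%, Flow B 34/45 = 75.6% → the guest checkout
Search: the guest checkout 118/496 = 23.8%, Flow B 43/500 = 8.6% → the guest checkout
Social: the guest checkout 79/164 = 48.2%, Flow B 143/239 = 59.8% → Flow B
Overall: the guest checkout 234/702 = 33.3%, Flow B 220/784 = 28.1% → the guest checkout
Neither sweeps: the guest checkout wins 2 of 3 groups, Flow B wins 1. The guest checkout wins overall but not every group — no Simpson reversal.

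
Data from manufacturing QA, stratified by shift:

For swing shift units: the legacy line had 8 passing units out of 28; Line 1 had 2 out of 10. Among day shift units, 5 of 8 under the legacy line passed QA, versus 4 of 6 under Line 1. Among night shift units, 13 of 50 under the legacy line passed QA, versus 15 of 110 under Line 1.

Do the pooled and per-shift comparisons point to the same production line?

No

Swing shift: the legacy line 8/28 = 28.6%, Line 1 2/10 = 20.0% → the legacy line
Day shift: the legacy line 5/8 = 62.5%, Line 1 4/6 = 66.7% → Line 1
Night shift: the legacy line 13/50 = 26.0%, Line 1 15/110 = 13.6% → the legacy line
Overall: the legacy line 26/86 = 30.2%, Line 1 21/126 = 16.7% → the legacy line
Neither sweeps: the legacy line wins 2 of 3 groups, Line 1 wins 1. The legacy line wins overall but not every group — no Simpson reversal.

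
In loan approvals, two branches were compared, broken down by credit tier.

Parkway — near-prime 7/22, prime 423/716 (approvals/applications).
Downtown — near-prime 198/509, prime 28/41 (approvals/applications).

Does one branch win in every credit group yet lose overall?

Near-prime: Parkway 7/22 = 31.8%, Downtown 198/509 = 38.9% → Downtown
Prime: Parkway 423/716 = 59.1%, Downtown 28/41 = 68.3% → Downtown
Overall: Parkway 430/738 = 58.3%, Downtown 226/550 = 41.1% → Parkway
Downtown wins each credit group but Parkway wins overall — the comparison reverses. Downtown's applications skew toward near-prime, which has a lower base rate.

Yes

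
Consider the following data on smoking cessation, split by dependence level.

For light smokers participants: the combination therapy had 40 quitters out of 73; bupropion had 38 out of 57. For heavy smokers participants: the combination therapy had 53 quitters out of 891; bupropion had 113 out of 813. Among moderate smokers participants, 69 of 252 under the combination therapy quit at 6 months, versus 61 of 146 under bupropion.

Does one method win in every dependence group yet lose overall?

No

Light smokers: the combination therapy 40/73 = 54.8%, bupropion 38/57 = 66.7% → bupropion
Heavy smokers: the combination therapy 53/891 = 5.9%, bupropion 113/813 = 13.9% → bupropion
Moderate smokers: the combination therapy 69/252 = 27.4%, bupropion 61/146 = 41.8% → bupropion
Overall: the combination therapy 162/1216 = 13.3%, bupropion 212/1016 = 20.9% → bupropion
Bupropion wins overall and in every dependence group — no reversal.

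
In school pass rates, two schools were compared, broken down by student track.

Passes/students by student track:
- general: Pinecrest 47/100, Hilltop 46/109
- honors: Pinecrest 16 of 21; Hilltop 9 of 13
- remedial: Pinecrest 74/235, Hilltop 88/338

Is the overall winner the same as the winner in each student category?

General: Pinecrest 47/100 = 47.0%, Hilltop 46/109 = 42.2% → Pinecrest
Honors: Pinecrest 16/21 = 76.2%, Hilltop 9/13 = 69.2% → Pinecrest
Remedial: Pinecrest 74/235 = 31.5%, Hilltop 88/338 = 26.0% → Pinecrest
Overall: Pinecrest 137/356 = 38.5%, Hilltop 143/460 = 31.1% → Pinecrest
Pinecrest wins overall and in every student group — no reversal.

Yes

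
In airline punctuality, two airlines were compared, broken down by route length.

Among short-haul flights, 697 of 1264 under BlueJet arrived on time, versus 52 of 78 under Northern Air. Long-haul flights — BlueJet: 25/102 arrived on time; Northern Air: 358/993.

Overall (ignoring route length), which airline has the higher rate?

BlueJet

Short-haul: BlueJet 697/1264 = 55.1%, Northern Air 52/78 = 66.7% → Northern Air
Long-haul: BlueJet 25/102 = 24.5%, Northern Air 358/993 = 36.1% → Northern Air
Overall: BlueJet 722/1366 = 52.9%, Northern Air 410/1071 = 38.3% → BlueJet
(Northern Air wins every route group but BlueJet wins overall — Northern Air's flights skew toward the low-rate long-haul group.)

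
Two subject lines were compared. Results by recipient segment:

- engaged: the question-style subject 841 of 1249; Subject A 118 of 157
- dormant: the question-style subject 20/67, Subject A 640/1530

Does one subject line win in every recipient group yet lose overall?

Yes

Engaged: the question-style subject 841/1249 = 67.3%, Subject A 118/157 = 75.2% → Subject A
Dormant: the question-style subject 20/67 = 29.9%, Subject A 640/1530 = 41.8% → Subject A
Overall: the question-style subject 861/1316 = 65.4%, Subject A 758/1687 = 44.9% → the question-style subject
Subject A wins each recipient group but the question-style subject wins overall — the comparison reverses. Subject A's sends skew toward dormant, which has a lower base rate.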